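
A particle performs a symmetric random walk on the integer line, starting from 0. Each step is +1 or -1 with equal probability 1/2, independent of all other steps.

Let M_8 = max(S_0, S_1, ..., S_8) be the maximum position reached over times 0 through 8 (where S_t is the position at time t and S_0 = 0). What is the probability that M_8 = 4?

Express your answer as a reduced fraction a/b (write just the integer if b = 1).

Let M_8 = max(S_0,...,S_8). Use the reflection principle: for j ≥ 1, #{paths with M_8 ≥ j} = #{S_8 ≥ j} + #{S_8 ≥ j+1}.
By reflection, #{M_8 ≥ 4} = #{S_8 ≥ 4} + #{S_8 ≥ 5} = 37 + 9 = 46.
#{M_8 ≥ 5} = #{S_8 ≥ 5} + #{S_8 ≥ 6} = 9 + 9 = 18.
#{M_8 = 4} = 46 - 18 = 28.
P(M_8 = 4) = 28/256 = 7/64

Answer: 7/64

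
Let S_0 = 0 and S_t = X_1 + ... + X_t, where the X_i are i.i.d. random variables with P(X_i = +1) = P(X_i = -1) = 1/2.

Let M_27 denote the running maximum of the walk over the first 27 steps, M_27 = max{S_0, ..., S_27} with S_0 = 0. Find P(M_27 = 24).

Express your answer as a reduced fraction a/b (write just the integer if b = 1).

Let M_27 = max(S_0,...,S_27). Use the reflection principle: for j ≥ 1, #{paths with M_27 ≥ j} = #{S_27 ≥ j} + #{S_27 ≥ j+1}.
By reflection, #{M_27 ≥ 24} = #{S_27 ≥ 24} + #{S_27 ≥ 25} = 28 + 28 = 56.
#{M_27 ≥ 25} = #{S_27 ≥ 25} + #{S_27 ≥ 26} = 28 + 1 = 29.
#{M_27 = 24} = 56 - 29 = 27.
P(M_27 = 24) = 27/134217728 = 27/134217728

Answer: 27/134217728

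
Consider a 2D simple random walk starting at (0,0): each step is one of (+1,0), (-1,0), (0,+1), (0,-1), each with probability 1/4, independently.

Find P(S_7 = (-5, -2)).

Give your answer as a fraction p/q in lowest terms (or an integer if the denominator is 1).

Answer: 21/16384

Derivation:
Let h be the number of horizontal steps (so 7-h are vertical). To end at (-5,-2) need (h-5)/2 right-steps and ((7-h)-2)/2 up-steps.
Sum over h with 5 ≤ h ≤ 5, h ≡ 1 (mod 2), 7-h ≡ 0 (mod 2):
h=5: C(7,5)·C(5,0)·C(2,0) = 21·1·1 = 21
Total favorable: 21
Total paths: 4^7 = 16384
P = 21/16384 = 21/16384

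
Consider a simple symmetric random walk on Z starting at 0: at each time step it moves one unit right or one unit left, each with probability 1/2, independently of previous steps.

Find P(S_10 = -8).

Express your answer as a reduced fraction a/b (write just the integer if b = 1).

Answer: 5/512

Derivation:
To reach position -8 after 10 steps: need 1 step of +1 and 9 of -1.
Favorable paths: C(10,1) = 10
Total paths: 2^10 = 1024
P = 10/1024 = 5/512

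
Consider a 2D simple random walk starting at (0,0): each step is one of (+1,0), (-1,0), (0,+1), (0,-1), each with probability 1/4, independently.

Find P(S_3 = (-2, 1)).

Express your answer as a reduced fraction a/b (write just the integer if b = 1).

Let h be the number of horizontal steps (so 3-h are vertical). To end at (-2,1) need (h-2)/2 right-steps and ((3-h)+1)/2 up-steps.
Sum over h with 2 ≤ h ≤ 2, h ≡ 0 (mod 2), 3-h ≡ 1 (mod 2):
h=2: C(3,2)·C(2,0)·C(1,1) = 3·1·1 = 3
Total favorable: 3
Total paths: 4^3 = 64
P = 3/64 = 3/64

Answer: 3/64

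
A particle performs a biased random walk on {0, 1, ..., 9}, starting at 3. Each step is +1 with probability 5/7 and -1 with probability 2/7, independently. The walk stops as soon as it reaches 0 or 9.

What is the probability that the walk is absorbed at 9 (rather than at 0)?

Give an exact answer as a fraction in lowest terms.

Answer: 15625/16689

Derivation:
Biased walk: p = 5/7, q = 2/7, r = q/p = 2/5
Gambler's ruin: P(hit 9 before 0 | start at 3) = (1 - r^a)/(1 - r^N)
r^3 = 8/125; r^9 = 512/1953125
P = (1 - 8/125) / (1 - 512/1953125) = 117/125 / 1952613/1953125 = 15625/16689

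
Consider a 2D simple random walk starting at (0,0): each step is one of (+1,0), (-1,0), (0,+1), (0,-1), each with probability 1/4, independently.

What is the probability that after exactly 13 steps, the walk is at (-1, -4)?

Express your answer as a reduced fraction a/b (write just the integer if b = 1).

Let h be the number of horizontal steps (so 13-h are vertical). To end at (-1,-4) need (h-1)/2 right-steps and ((13-h)-4)/2 up-steps.
Sum over h with 1 ≤ h ≤ 9, h ≡ 1 (mod 2), 13-h ≡ 0 (mod 2):
h=1: C(13,1)·C(1,0)·C(12,4) = 13·1·495 = 6435
h=3: C(13,3)·C(3,1)·C(10,3) = 286·3·120 = 102960
h=5: C(13,5)·C(5,2)·C(8,2) = 1287·10·28 = 360360
h=7: C(13,7)·C(7,3)·C(6,1) = 1716·35·6 = 360360
h=9: C(13,9)·C(9,4)·C(4,0) = 715·126·1 = 90090
Total favorable: 920205
Total paths: 4^13 = 67108864
P = 920205/67108864 = 920205/67108864

Answer: 920205/67108864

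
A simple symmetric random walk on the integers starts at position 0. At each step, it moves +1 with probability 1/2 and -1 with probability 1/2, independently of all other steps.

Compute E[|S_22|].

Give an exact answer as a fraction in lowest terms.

Answer: 969969/262144

Derivation:
S_22 takes values m ≡ 0 (mod 2) with |m| ≤ 22; P(S_22=m) = C(22,(22+m)/2)/2^22.
Total paths: 2^22 = 4194304
Distribution: P(S=-22)=1/4194304, P(S=-20)=22/4194304, P(S=-18)=231/4194304, P(S=-16)=1540/4194304, P(S=-14)=7315/4194304, P(S=-12)=26334/4194304, P(S=-10)=74613/4194304, P(S=-8)=170544/4194304, P(S=-6)=319770/4194304, P(S=-4)=497420/4194304, P(S=-2)=646646/4194304, P(S=0)=705432/4194304, P(S=2)=646646/4194304, P(S=4)=497420/4194304, P(S=6)=319770/4194304, P(S=8)=170544/4194304, P(S=10)=74613/4194304, P(S=12)=26334/4194304, P(S=14)=7315/4194304, P(S=16)=1540/4194304, P(S=18)=231/4194304, P(S=20)=22/4194304, P(S=22)=1/4194304
E[|S_22|] = Σ_m |m|·P(S_22=m) = 15519504/4194304 = 969969/262144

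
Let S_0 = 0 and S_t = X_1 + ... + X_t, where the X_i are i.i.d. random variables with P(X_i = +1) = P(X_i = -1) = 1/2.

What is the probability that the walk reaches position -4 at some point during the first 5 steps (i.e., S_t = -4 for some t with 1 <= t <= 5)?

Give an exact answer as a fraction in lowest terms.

Answer: 1/16

Derivation:
Count via complement. Let g(t,s) = #length-t paths at position s with S_1..S_t all ≠ -4.
g(t,s) = g(t-1,s-1) + g(t-1,s+1) for s ≠ -4; g(t,-4) = 0.
t=0: g(0,0)=1
t=1: g(1,-1)=1 g(1,1)=1
t=2: g(2,-2)=1 g(2,0)=2 g(2,2)=1
t=3: g(3,-3)=1 g(3,-1)=3 g(3,1)=3 g(3,3)=1
t=4: g(4,-2)=4 g(4,0)=6 g(4,2)=4 g(4,4)=1
t=5: g(5,-3)=4 g(5,-1)=10 g(5,1)=10 g(5,3)=5 g(5,5)=1
Paths never hitting -4: Σ_s g(5,s) = 30
Paths hitting -4: 2^5 - 30 = 2
P = 2/32 = 1/16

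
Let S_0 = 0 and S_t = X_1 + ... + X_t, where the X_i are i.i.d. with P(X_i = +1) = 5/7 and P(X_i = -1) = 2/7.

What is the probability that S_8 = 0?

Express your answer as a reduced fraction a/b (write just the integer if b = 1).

To be at 0 after 8 steps: need exactly 4 steps of +1 and 4 of -1.
Number of such sequences: C(8,4) = 70
Each has probability (5/7)^4 · (2/7)^4 = 10000/5764801
P = 70 · 10000/5764801 = 100000/823543

Answer: 100000/823543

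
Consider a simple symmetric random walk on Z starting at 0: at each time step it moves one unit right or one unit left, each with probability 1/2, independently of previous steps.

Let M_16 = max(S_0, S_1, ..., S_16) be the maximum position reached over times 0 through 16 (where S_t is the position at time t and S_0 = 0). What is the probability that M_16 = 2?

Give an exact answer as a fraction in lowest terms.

Answer: 715/4096

Derivation:
Let M_16 = max(S_0,...,S_16). Use the reflection principle: for j ≥ 1, #{paths with M_16 ≥ j} = #{S_16 ≥ j} + #{S_16 ≥ j+1}.
By reflection, #{M_16 ≥ 2} = #{S_16 ≥ 2} + #{S_16 ≥ 3} = 26333 + 14893 = 41226.
#{M_16 ≥ 3} = #{S_16 ≥ 3} + #{S_16 ≥ 4} = 14893 + 14893 = 29786.
#{M_16 = 2} = 41226 - 29786 = 11440.
P(M_16 = 2) = 11440/65536 = 715/4096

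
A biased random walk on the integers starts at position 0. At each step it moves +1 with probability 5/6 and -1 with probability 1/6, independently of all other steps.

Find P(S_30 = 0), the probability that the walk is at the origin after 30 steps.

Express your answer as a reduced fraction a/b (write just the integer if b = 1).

To be at 0 after 30 steps: need exactly 15 steps of +1 and 15 of -1.
Number of such sequences: C(30,15) = 155117520
Each has probability (5/6)^15 · (1/6)^15 = 30517578125/221073919720733357899776
P = 155117520 · 30517578125/221073919720733357899776 = 32873687744140625/1535235553616203874304

Answer: 32873687744140625/1535235553616203874304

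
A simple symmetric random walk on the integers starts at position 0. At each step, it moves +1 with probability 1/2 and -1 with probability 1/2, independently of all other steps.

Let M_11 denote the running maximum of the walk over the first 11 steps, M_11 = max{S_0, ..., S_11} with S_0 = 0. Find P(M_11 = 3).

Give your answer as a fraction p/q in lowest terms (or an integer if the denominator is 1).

Let M_11 = max(S_0,...,S_11). Use the reflection principle: for j ≥ 1, #{paths with M_11 ≥ j} = #{S_11 ≥ j} + #{S_11 ≥ j+1}.
By reflection, #{M_11 ≥ 3} = #{S_11 ≥ 3} + #{S_11 ≥ 4} = 562 + 232 = 794.
#{M_11 ≥ 4} = #{S_11 ≥ 4} + #{S_11 ≥ 5} = 232 + 232 = 464.
#{M_11 = 3} = 794 - 464 = 330.
P(M_11 = 3) = 330/2048 = 165/1024

Answer: 165/1024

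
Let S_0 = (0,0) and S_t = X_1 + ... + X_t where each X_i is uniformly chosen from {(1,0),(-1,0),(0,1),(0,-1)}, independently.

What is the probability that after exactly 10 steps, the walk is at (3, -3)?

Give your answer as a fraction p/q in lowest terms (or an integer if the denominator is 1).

Answer: 2835/262144

Derivation:
Let h be the number of horizontal steps (so 10-h are vertical). To end at (3,-3) need (h+3)/2 right-steps and ((10-h)-3)/2 up-steps.
Sum over h with 3 ≤ h ≤ 7, h ≡ 1 (mod 2), 10-h ≡ 1 (mod 2):
h=3: C(10,3)·C(3,3)·C(7,2) = 120·1·21 = 2520
h=5: C(10,5)·C(5,4)·C(5,1) = 252·5·5 = 6300
h=7: C(10,7)·C(7,5)·C(3,0) = 120·21·1 = 2520
Total favorable: 11340
Total paths: 4^10 = 1048576
P = 11340/1048576 = 2835/262144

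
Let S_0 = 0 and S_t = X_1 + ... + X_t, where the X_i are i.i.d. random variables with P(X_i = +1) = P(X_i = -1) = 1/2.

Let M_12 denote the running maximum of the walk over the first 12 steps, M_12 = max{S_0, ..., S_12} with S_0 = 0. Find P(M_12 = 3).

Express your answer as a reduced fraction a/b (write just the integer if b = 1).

Let M_12 = max(S_0,...,S_12). Use the reflection principle: for j ≥ 1, #{paths with M_12 ≥ j} = #{S_12 ≥ j} + #{S_12 ≥ j+1}.
By reflection, #{M_12 ≥ 3} = #{S_12 ≥ 3} + #{S_12 ≥ 4} = 794 + 794 = 1588.
#{M_12 ≥ 4} = #{S_12 ≥ 4} + #{S_12 ≥ 5} = 794 + 299 = 1093.
#{M_12 = 3} = 1588 - 1093 = 495.
P(M_12 = 3) = 495/4096 = 495/4096

Answer: 495/4096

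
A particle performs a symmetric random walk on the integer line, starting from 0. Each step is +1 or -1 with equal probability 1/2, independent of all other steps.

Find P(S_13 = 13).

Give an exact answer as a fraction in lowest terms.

To reach position 13 after 13 steps: need 13 steps of +1 and 0 of -1.
Favorable paths: C(13,13) = 1
Total paths: 2^13 = 8192
P = 1/8192 = 1/8192

Answer: 1/8192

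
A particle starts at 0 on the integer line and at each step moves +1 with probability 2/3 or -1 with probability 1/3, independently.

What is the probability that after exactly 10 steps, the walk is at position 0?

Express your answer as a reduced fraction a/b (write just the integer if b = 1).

Answer: 896/6561

Derivation:
To be at 0 after 10 steps: need exactly 5 steps of +1 and 5 of -1.
Number of such sequences: C(10,5) = 252
Each has probability (2/3)^5 · (1/3)^5 = 32/59049
P = 252 · 32/59049 = 896/6561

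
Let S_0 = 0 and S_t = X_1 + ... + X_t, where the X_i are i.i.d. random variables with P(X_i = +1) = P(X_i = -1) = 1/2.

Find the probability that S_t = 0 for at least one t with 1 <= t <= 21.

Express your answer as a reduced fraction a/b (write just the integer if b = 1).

Count via complement. Let g(t,s) = #length-t paths at position s with S_1..S_t all ≠ 0.
g(t,s) = g(t-1,s-1) + g(t-1,s+1) for s ≠ 0; g(t,0) = 0.
t=0: g(0,0)=1
t=1: g(1,-1)=1 g(1,1)=1
t=2: g(2,-2)=1 g(2,2)=1
t=3: g(3,-3)=1 g(3,-1)=1 g(3,1)=1 g(3,3)=1
t=4: g(4,-4)=1 g(4,-2)=2 g(4,2)=2 g(4,4)=1
t=5: g(5,-5)=1 g(5,-3)=3 g(5,-1)=2 g(5,1)=2 g(5,3)=3 g(5,5)=1
t=6: g(6,-6)=1 g(6,-4)=4 g(6,-2)=5 g(6,2)=5 g(6,4)=4 g(6,6)=1
t=7: g(7,-7)=1 g(7,-5)=5 g(7,-3)=9 g(7,-1)=5 g(7,1)=5 g(7,3)=9 g(7,5)=5 g(7,7)=1
t=8: g(8,-8)=1 g(8,-6)=6 g(8,-4)=14 g(8,-2)=14 g(8,2)=14 g(8,4)=14 g(8,6)=6 g(8,8)=1
t=9: g(9,-9)=1 g(9,-7)=7 g(9,-5)=20 g(9,-3)=28 g(9,-1)=14 g(9,1)=14 g(9,3)=28 g(9,5)=20 g(9,7)=7 g(9,9)=1
t=10: g(10,-10)=1 g(10,-8)=8 g(10,-6)=27 g(10,-4)=48 g(10,-2)=42 g(10,2)=42 g(10,4)=48 g(10,6)=27 g(10,8)=8 g(10,10)=1
t=11: g(11,-11)=1 g(11,-9)=9 g(11,-7)=35 g(11,-5)=75 g(11,-3)=90 g(11,-1)=42 g(11,1)=42 g(11,3)=90 g(11,5)=75 g(11,7)=35 g(11,9)=9 g(11,11)=1
t=12: g(12,-12)=1 g(12,-10)=10 g(12,-8)=44 g(12,-6)=110 g(12,-4)=165 g(12,-2)=132 g(12,2)=132 g(12,4)=165 g(12,6)=110 g(12,8)=44 g(12,10)=10 g(12,12)=1
t=13: g(13,-13)=1 g(13,-11)=11 g(13,-9)=54 g(13,-7)=154 g(13,-5)=275 g(13,-3)=297 g(13,-1)=132 g(13,1)=132 g(13,3)=297 g(13,5)=275 g(13,7)=154 g(13,9)=54 g(13,11)=11 g(13,13)=1
t=14: g(14,-14)=1 g(14,-12)=12 g(14,-10)=65 g(14,-8)=208 g(14,-6)=429 g(14,-4)=572 g(14,-2)=429 g(14,2)=429 g(14,4)=572 g(14,6)=429 g(14,8)=208 g(14,10)=65 g(14,12)=12 g(14,14)=1
t=15: g(15,-15)=1 g(15,-13)=13 g(15,-11)=77 g(15,-9)=273 g(15,-7)=637 g(15,-5)=1001 g(15,-3)=1001 g(15,-1)=429 g(15,1)=429 g(15,3)=1001 g(15,5)=1001 g(15,7)=637 g(15,9)=273 g(15,11)=77 g(15,13)=13 g(15,15)=1
t=16: g(16,-16)=1 g(16,-14)=14 g(16,-12)=90 g(16,-10)=350 g(16,-8)=910 g(16,-6)=1638 g(16,-4)=2002 g(16,-2)=1430 g(16,2)=1430 g(16,4)=2002 g(16,6)=1638 g(16,8)=910 g(16,10)=350 g(16,12)=90 g(16,14)=14 g(16,16)=1
t=17: g(17,-17)=1 g(17,-15)=15 g(17,-13)=104 g(17,-11)=440 g(17,-9)=1260 g(17,-7)=2548 g(17,-5)=3640 g(17,-3)=3432 g(17,-1)=1430 g(17,1)=1430 g(17,3)=3432 g(17,5)=3640 g(17,7)=2548 g(17,9)=1260 g(17,11)=440 g(17,13)=104 g(17,15)=15 g(17,17)=1
t=18: g(18,-18)=1 g(18,-16)=16 g(18,-14)=119 g(18,-12)=544 g(18,-10)=1700 g(18,-8)=3808 g(18,-6)=6188 g(18,-4)=7072 g(18,-2)=4862 g(18,2)=4862 g(18,4)=7072 g(18,6)=6188 g(18,8)=3808 g(18,10)=1700 g(18,12)=544 g(18,14)=119 g(18,16)=16 g(18,18)=1
t=19: g(19,-19)=1 g(19,-17)=17 g(19,-15)=135 g(19,-13)=663 g(19,-11)=2244 g(19,-9)=5508 g(19,-7)=9996 g(19,-5)=13260 g(19,-3)=11934 g(19,-1)=4862 g(19,1)=4862 g(19,3)=11934 g(19,5)=13260 g(19,7)=9996 g(19,9)=5508 g(19,11)=2244 g(19,13)=663 g(19,15)=135 g(19,17)=17 g(19,19)=1
t=20: g(20,-20)=1 g(20,-18)=18 g(20,-16)=152 g(20,-14)=798 g(20,-12)=2907 g(20,-10)=7752 g(20,-8)=15504 g(20,-6)=23256 g(20,-4)=25194 g(20,-2)=16796 g(20,2)=16796 g(20,4)=25194 g(20,6)=23256 g(20,8)=15504 g(20,10)=7752 g(20,12)=2907 g(20,14)=798 g(20,16)=152 g(20,18)=18 g(20,20)=1
t=21: g(21,-21)=1 g(21,-19)=19 g(21,-17)=170 g(21,-15)=950 g(21,-13)=3705 g(21,-11)=10659 g(21,-9)=23256 g(21,-7)=38760 g(21,-5)=48450 g(21,-3)=41990 g(21,-1)=16796 g(21,1)=16796 g(21,3)=41990 g(21,5)=48450 g(21,7)=38760 g(21,9)=23256 g(21,11)=10659 g(21,13)=3705 g(21,15)=950 g(21,17)=170 g(21,19)=19 g(21,21)=1
Paths never hitting 0: Σ_s g(21,s) = 369512
Paths hitting 0: 2^21 - 369512 = 1727640
P = 1727640/2097152 = 215955/262144

Answer: 215955/262144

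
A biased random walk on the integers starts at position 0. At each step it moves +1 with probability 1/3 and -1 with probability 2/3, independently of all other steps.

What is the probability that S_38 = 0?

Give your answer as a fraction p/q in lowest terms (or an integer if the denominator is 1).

To be at 0 after 38 steps: need exactly 19 steps of +1 and 19 of -1.
Number of such sequences: C(38,19) = 35345263800
Each has probability (1/3)^19 · (2/3)^19 = 524288/1350851717672992089
P = 35345263800 · 524288/1350851717672992089 = 6177032555724800/450283905890997363

Answer: 6177032555724800/450283905890997363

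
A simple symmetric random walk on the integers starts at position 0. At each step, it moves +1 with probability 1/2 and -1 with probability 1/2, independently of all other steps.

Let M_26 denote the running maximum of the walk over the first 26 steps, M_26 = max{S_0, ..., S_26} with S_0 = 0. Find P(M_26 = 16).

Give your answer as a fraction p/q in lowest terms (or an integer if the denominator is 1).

Answer: 16445/16777216

Derivation:
Let M_26 = max(S_0,...,S_26). Use the reflection principle: for j ≥ 1, #{paths with M_26 ≥ j} = #{S_26 ≥ j} + #{S_26 ≥ j+1}.
By reflection, #{M_26 ≥ 16} = #{S_26 ≥ 16} + #{S_26 ≥ 17} = 83682 + 17902 = 101584.
#{M_26 ≥ 17} = #{S_26 ≥ 17} + #{S_26 ≥ 18} = 17902 + 17902 = 35804.
#{M_26 = 16} = 101584 - 35804 = 65780.
P(M_26 = 16) = 65780/67108864 = 16445/16777216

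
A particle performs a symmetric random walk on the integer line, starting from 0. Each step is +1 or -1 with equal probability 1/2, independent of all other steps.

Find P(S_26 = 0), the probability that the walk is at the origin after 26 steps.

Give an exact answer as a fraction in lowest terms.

To return to 0 after 26 steps: need exactly 13 steps of +1 and 13 of -1.
Favorable paths: C(26,13) = 10400600
Total paths: 2^26 = 67108864
P = 10400600/67108864 = 1300075/8388608

Answer: 1300075/8388608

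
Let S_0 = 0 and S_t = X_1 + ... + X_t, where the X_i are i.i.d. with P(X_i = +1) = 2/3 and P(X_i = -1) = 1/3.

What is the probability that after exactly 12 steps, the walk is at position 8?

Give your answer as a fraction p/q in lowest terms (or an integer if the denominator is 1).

To reach position 8 after 12 steps: need 10 steps of +1 and 2 steps of -1.
Number of such sequences: C(12,10) = 66
Each has probability (2/3)^10 · (1/3)^2 = 1024/531441
P = 66 · 1024/531441 = 22528/177147

Answer: 22528/177147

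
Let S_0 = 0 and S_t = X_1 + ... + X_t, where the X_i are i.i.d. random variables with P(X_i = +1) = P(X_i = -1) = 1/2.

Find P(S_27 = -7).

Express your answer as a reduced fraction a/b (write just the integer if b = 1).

To reach position -7 after 27 steps: need 10 steps of +1 and 17 of -1.
Favorable paths: C(27,10) = 8436285
Total paths: 2^27 = 134217728
P = 8436285/134217728 = 8436285/134217728

Answer: 8436285/134217728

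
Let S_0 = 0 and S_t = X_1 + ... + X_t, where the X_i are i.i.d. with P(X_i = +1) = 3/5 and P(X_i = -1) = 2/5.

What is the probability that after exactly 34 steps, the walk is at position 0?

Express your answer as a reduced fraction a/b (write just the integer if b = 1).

Answer: 7900031552811535171584/116415321826934814453125

Derivation:
To be at 0 after 34 steps: need exactly 17 steps of +1 and 17 of -1.
Number of such sequences: C(34,17) = 2333606220
Each has probability (3/5)^17 · (2/5)^17 = 16926659444736/582076609134674072265625
P = 2333606220 · 16926659444736/582076609134674072265625 = 7900031552811535171584/116415321826934814453125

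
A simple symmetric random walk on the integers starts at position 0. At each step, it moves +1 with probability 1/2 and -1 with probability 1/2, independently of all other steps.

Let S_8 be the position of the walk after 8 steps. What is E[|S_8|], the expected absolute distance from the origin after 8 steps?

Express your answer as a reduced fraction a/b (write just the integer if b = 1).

Answer: 35/16

Derivation:
S_8 takes values m ≡ 0 (mod 2) with |m| ≤ 8; P(S_8=m) = C(8,(8+m)/2)/2^8.
Total paths: 2^8 = 256
Distribution: P(S=-8)=1/256, P(S=-6)=8/256, P(S=-4)=28/256, P(S=-2)=56/256, P(S=0)=70/256, P(S=2)=56/256, P(S=4)=28/256, P(S=6)=8/256, P(S=8)=1/256
E[|S_8|] = Σ_m |m|·P(S_8=m) = 560/256 = 35/16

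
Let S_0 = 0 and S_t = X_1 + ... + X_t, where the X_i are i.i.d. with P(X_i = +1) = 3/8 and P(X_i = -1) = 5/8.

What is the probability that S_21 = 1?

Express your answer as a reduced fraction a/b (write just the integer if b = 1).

Answer: 152545364384765625/2305843009213693952

Derivation:
To reach position 1 after 21 steps: need 11 steps of +1 and 10 steps of -1.
Number of such sequences: C(21,11) = 352716
Each has probability (3/8)^11 · (5/8)^10 = 1729951171875/9223372036854775808
P = 352716 · 1729951171875/9223372036854775808 = 152545364384765625/2305843009213693952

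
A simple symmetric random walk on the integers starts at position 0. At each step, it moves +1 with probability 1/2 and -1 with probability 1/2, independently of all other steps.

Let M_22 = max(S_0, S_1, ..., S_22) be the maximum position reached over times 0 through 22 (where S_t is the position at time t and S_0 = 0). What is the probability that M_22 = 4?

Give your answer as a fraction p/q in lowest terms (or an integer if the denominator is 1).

Answer: 124355/1048576

Derivation:
Let M_22 = max(S_0,...,S_22). Use the reflection principle: for j ≥ 1, #{paths with M_22 ≥ j} = #{S_22 ≥ j} + #{S_22 ≥ j+1}.
By reflection, #{M_22 ≥ 4} = #{S_22 ≥ 4} + #{S_22 ≥ 5} = 1097790 + 600370 = 1698160.
#{M_22 ≥ 5} = #{S_22 ≥ 5} + #{S_22 ≥ 6} = 600370 + 600370 = 1200740.
#{M_22 = 4} = 1698160 - 1200740 = 497420.
P(M_22 = 4) = 497420/4194304 = 124355/1048576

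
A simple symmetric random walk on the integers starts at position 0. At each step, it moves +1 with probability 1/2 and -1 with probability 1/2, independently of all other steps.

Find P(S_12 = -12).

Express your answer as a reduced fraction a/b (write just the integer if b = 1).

To reach position -12 after 12 steps: need 0 steps of +1 and 12 of -1.
Favorable paths: C(12,0) = 1
Total paths: 2^12 = 4096
P = 1/4096 = 1/4096

Answer: 1/4096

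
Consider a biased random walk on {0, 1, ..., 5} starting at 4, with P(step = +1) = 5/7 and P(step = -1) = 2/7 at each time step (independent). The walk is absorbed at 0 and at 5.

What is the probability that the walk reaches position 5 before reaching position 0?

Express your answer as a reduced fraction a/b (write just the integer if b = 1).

Answer: 1015/1031

Derivation:
Biased walk: p = 5/7, q = 2/7, r = q/p = 2/5
Gambler's ruin: P(hit 5 before 0 | start at 4) = (1 - r^a)/(1 - r^N)
r^4 = 16/625; r^5 = 32/3125
P = (1 - 16/625) / (1 - 32/3125) = 609/625 / 3093/3125 = 1015/1031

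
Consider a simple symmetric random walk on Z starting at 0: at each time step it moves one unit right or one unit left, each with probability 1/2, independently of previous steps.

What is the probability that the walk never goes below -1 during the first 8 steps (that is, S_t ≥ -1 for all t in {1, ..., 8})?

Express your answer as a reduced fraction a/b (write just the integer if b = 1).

Let f(t,s) = #length-t paths at position s with S_1..S_t all ≥ -1.
f(t,s) = f(t-1,s-1) + f(t-1,s+1) for s ≥ -1; f(t,s) = 0 for s < -1.
t=0: f(0,0)=1
t=1: f(1,-1)=1 f(1,1)=1
t=2: f(2,0)=2 f(2,2)=1
t=3: f(3,-1)=2 f(3,1)=3 f(3,3)=1
t=4: f(4,0)=5 f(4,2)=4 f(4,4)=1
t=5: f(5,-1)=5 f(5,1)=9 f(5,3)=5 f(5,5)=1
t=6: f(6,0)=14 f(6,2)=14 f(6,4)=6 f(6,6)=1
t=7: f(7,-1)=14 f(7,1)=28 f(7,3)=20 f(7,5)=7 f(7,7)=1
t=8: f(8,0)=42 f(8,2)=48 f(8,4)=27 f(8,6)=8 f(8,8)=1
Σ_s f(8,s) = 126
P = 126/256 = 63/128

Answer: 63/128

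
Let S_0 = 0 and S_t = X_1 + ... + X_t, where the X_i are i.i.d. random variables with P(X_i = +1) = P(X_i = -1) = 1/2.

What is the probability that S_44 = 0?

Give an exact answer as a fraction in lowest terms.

To return to 0 after 44 steps: need exactly 22 steps of +1 and 22 of -1.
Favorable paths: C(44,22) = 2104098963720
Total paths: 2^44 = 17592186044416
P = 2104098963720/17592186044416 = 263012370465/2199023255552

Answer: 263012370465/2199023255552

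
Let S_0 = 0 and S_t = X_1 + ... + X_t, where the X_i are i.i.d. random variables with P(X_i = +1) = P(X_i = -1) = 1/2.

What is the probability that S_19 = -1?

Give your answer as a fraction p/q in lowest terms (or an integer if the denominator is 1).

Answer: 46189/262144

Derivation:
To reach position -1 after 19 steps: need 9 steps of +1 and 10 of -1.
Favorable paths: C(19,9) = 92378
Total paths: 2^19 = 524288
P = 92378/524288 = 46189/262144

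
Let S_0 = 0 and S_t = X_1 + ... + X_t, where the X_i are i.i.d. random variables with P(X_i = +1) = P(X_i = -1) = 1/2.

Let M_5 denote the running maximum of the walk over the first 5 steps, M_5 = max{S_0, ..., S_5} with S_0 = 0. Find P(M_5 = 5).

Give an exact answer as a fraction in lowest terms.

Let M_5 = max(S_0,...,S_5). Use the reflection principle: for j ≥ 1, #{paths with M_5 ≥ j} = #{S_5 ≥ j} + #{S_5 ≥ j+1}.
By reflection, #{M_5 ≥ 5} = #{S_5 ≥ 5} + #{S_5 ≥ 6} = 1 + 0 = 1.
#{M_5 ≥ 6} = #{S_5 ≥ 6} + #{S_5 ≥ 7} = 0 + 0 = 0.
#{M_5 = 5} = 1 - 0 = 1.
P(M_5 = 5) = 1/32 = 1/32

Answer: 1/32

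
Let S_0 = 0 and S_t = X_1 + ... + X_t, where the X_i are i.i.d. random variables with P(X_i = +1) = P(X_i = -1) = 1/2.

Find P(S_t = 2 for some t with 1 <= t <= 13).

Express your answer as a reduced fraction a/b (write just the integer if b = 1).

Answer: 595/1024

Derivation:
Count via complement. Let g(t,s) = #length-t paths at position s with S_1..S_t all ≠ 2.
g(t,s) = g(t-1,s-1) + g(t-1,s+1) for s ≠ 2; g(t,2) = 0.
t=0: g(0,0)=1
t=1: g(1,-1)=1 g(1,1)=1
t=2: g(2,-2)=1 g(2,0)=2
t=3: g(3,-3)=1 g(3,-1)=3 g(3,1)=2
t=4: g(4,-4)=1 g(4,-2)=4 g(4,0)=5
t=5: g(5,-5)=1 g(5,-3)=5 g(5,-1)=9 g(5,1)=5
t=6: g(6,-6)=1 g(6,-4)=6 g(6,-2)=14 g(6,0)=14
t=7: g(7,-7)=1 g(7,-5)=7 g(7,-3)=20 g(7,-1)=28 g(7,1)=14
t=8: g(8,-8)=1 g(8,-6)=8 g(8,-4)=27 g(8,-2)=48 g(8,0)=42
t=9: g(9,-9)=1 g(9,-7)=9 g(9,-5)=35 g(9,-3)=75 g(9,-1)=90 g(9,1)=42
t=10: g(10,-10)=1 g(10,-8)=10 g(10,-6)=44 g(10,-4)=110 g(10,-2)=165 g(10,0)=132
t=11: g(11,-11)=1 g(11,-9)=11 g(11,-7)=54 g(11,-5)=154 g(11,-3)=275 g(11,-1)=297 g(11,1)=132
t=12: g(12,-12)=1 g(12,-10)=12 g(12,-8)=65 g(12,-6)=208 g(12,-4)=429 g(12,-2)=572 g(12,0)=429
t=13: g(13,-13)=1 g(13,-11)=13 g(13,-9)=77 g(13,-7)=273 g(13,-5)=637 g(13,-3)=1001 g(13,-1)=1001 g(13,1)=429
Paths never hitting 2: Σ_s g(13,s) = 3432
Paths hitting 2: 2^13 - 3432 = 4760
P = 4760/8192 = 595/1024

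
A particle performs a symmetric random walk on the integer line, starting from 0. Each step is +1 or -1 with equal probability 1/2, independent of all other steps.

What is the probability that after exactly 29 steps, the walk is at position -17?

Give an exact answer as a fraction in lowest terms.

To reach position -17 after 29 steps: need 6 steps of +1 and 23 of -1.
Favorable paths: C(29,6) = 475020
Total paths: 2^29 = 536870912
P = 475020/536870912 = 118755/134217728

Answer: 118755/134217728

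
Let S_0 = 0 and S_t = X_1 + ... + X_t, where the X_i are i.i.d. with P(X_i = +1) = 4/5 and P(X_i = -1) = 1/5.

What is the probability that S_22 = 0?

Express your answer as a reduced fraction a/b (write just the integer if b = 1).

To be at 0 after 22 steps: need exactly 11 steps of +1 and 11 of -1.
Number of such sequences: C(22,11) = 705432
Each has probability (4/5)^11 · (1/5)^11 = 4194304/2384185791015625
P = 705432 · 4194304/2384185791015625 = 2958796259328/2384185791015625

Answer: 2958796259328/2384185791015625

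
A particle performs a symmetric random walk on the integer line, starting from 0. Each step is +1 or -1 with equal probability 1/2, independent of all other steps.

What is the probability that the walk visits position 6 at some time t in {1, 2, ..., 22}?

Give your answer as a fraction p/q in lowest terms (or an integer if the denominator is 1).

Count via complement. Let g(t,s) = #length-t paths at position s with S_1..S_t all ≠ 6.
g(t,s) = g(t-1,s-1) + g(t-1,s+1) for s ≠ 6; g(t,6) = 0.
t=0: g(0,0)=1
t=1: g(1,-1)=1 g(1,1)=1
t=2: g(2,-2)=1 g(2,0)=2 g(2,2)=1
t=3: g(3,-3)=1 g(3,-1)=3 g(3,1)=3 g(3,3)=1
t=4: g(4,-4)=1 g(4,-2)=4 g(4,0)=6 g(4,2)=4 g(4,4)=1
t=5: g(5,-5)=1 g(5,-3)=5 g(5,-1)=10 g(5,1)=10 g(5,3)=5 g(5,5)=1
t=6: g(6,-6)=1 g(6,-4)=6 g(6,-2)=15 g(6,0)=20 g(6,2)=15 g(6,4)=6
t=7: g(7,-7)=1 g(7,-5)=7 g(7,-3)=21 g(7,-1)=35 g(7,1)=35 g(7,3)=21 g(7,5)=6
t=8: g(8,-8)=1 g(8,-6)=8 g(8,-4)=28 g(8,-2)=56 g(8,0)=70 g(8,2)=56 g(8,4)=27
t=9: g(9,-9)=1 g(9,-7)=9 g(9,-5)=36 g(9,-3)=84 g(9,-1)=126 g(9,1)=126 g(9,3)=83 g(9,5)=27
t=10: g(10,-10)=1 g(10,-8)=10 g(10,-6)=45 g(10,-4)=120 g(10,-2)=210 g(10,0)=252 g(10,2)=209 g(10,4)=110
t=11: g(11,-11)=1 g(11,-9)=11 g(11,-7)=55 g(11,-5)=165 g(11,-3)=330 g(11,-1)=462 g(11,1)=461 g(11,3)=319 g(11,5)=110
t=12: g(12,-12)=1 g(12,-10)=12 g(12,-8)=66 g(12,-6)=220 g(12,-4)=495 g(12,-2)=792 g(12,0)=923 g(12,2)=780 g(12,4)=429
t=13: g(13,-13)=1 g(13,-11)=13 g(13,-9)=78 g(13,-7)=286 g(13,-5)=715 g(13,-3)=1287 g(13,-1)=1715 g(13,1)=1703 g(13,3)=1209 g(13,5)=429
t=14: g(14,-14)=1 g(14,-12)=14 g(14,-10)=91 g(14,-8)=364 g(14,-6)=1001 g(14,-4)=2002 g(14,-2)=3002 g(14,0)=3418 g(14,2)=2912 g(14,4)=1638
t=15: g(15,-15)=1 g(15,-13)=15 g(15,-11)=105 g(15,-9)=455 g(15,-7)=1365 g(15,-5)=3003 g(15,-3)=5004 g(15,-1)=6420 g(15,1)=6330 g(15,3)=4550 g(15,5)=1638
t=16: g(16,-16)=1 g(16,-14)=16 g(16,-12)=120 g(16,-10)=560 g(16,-8)=1820 g(16,-6)=4368 g(16,-4)=8007 g(16,-2)=11424 g(16,0)=12750 g(16,2)=10880 g(16,4)=6188
t=17: g(17,-17)=1 g(17,-15)=17 g(17,-13)=136 g(17,-11)=680 g(17,-9)=2380 g(17,-7)=6188 g(17,-5)=12375 g(17,-3)=19431 g(17,-1)=24174 g(17,1)=23630 g(17,3)=17068 g(17,5)=6188
t=18: g(18,-18)=1 g(18,-16)=18 g(18,-14)=153 g(18,-12)=816 g(18,-10)=3060 g(18,-8)=8568 g(18,-6)=18563 g(18,-4)=31806 g(18,-2)=43605 g(18,0)=47804 g(18,2)=40698 g(18,4)=23256
t=19: g(19,-19)=1 g(19,-17)=19 g(19,-15)=171 g(19,-13)=969 g(19,-11)=3876 g(19,-9)=11628 g(19,-7)=27131 g(19,-5)=50369 g(19,-3)=75411 g(19,-1)=91409 g(19,1)=88502 g(19,3)=63954 g(19,5)=23256
t=20: g(20,-20)=1 g(20,-18)=20 g(20,-16)=190 g(20,-14)=1140 g(20,-12)=4845 g(20,-10)=15504 g(20,-8)=38759 g(20,-6)=77500 g(20,-4)=125780 g(20,-2)=166820 g(20,0)=179911 g(20,2)=152456 g(20,4)=87210
t=21: g(21,-21)=1 g(21,-19)=21 g(21,-17)=210 g(21,-15)=1330 g(21,-13)=5985 g(21,-11)=20349 g(21,-9)=54263 g(21,-7)=116259 g(21,-5)=203280 g(21,-3)=292600 g(21,-1)=346731 g(21,1)=332367 g(21,3)=239666 g(21,5)=87210
t=22: g(22,-22)=1 g(22,-20)=22 g(22,-18)=231 g(22,-16)=1540 g(22,-14)=7315 g(22,-12)=26334 g(22,-10)=74612 g(22,-8)=170522 g(22,-6)=319539 g(22,-4)=495880 g(22,-2)=639331 g(22,0)=679098 g(22,2)=572033 g(22,4)=326876
Paths never hitting 6: Σ_s g(22,s) = 3313334
Paths hitting 6: 2^22 - 3313334 = 880970
P = 880970/4194304 = 440485/2097152

Answer: 440485/2097152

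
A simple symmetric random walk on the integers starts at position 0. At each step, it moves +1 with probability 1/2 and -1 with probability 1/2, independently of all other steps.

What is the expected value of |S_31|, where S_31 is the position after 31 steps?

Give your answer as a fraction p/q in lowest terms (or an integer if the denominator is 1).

S_31 takes values m ≡ 1 (mod 2) with |m| ≤ 31; P(S_31=m) = C(31,(31+m)/2)/2^31.
Total paths: 2^31 = 2147483648
Distribution: P(S=-31)=1/2147483648, P(S=-29)=31/2147483648, P(S=-27)=465/2147483648, P(S=-25)=4495/2147483648, P(S=-23)=31465/2147483648, P(S=-21)=169911/2147483648, P(S=-19)=736281/2147483648, P(S=-17)=2629575/2147483648, P(S=-15)=7888725/2147483648, P(S=-13)=20160075/2147483648, P(S=-11)=44352165/2147483648, P(S=-9)=84672315/2147483648, P(S=-7)=141120525/2147483648, P(S=-5)=206253075/2147483648, P(S=-3)=265182525/2147483648, P(S=-1)=300540195/2147483648, P(S=1)=300540195/2147483648, P(S=3)=265182525/2147483648, P(S=5)=206253075/2147483648, P(S=7)=141120525/2147483648, P(S=9)=84672315/2147483648, P(S=11)=44352165/2147483648, P(S=13)=20160075/2147483648, P(S=15)=7888725/2147483648, P(S=17)=2629575/2147483648, P(S=19)=736281/2147483648, P(S=21)=169911/2147483648, P(S=23)=31465/2147483648, P(S=25)=4495/2147483648, P(S=27)=465/2147483648, P(S=29)=31/2147483648, P(S=31)=1/2147483648
E[|S_31|] = Σ_m |m|·P(S_31=m) = 9617286240/2147483648 = 300540195/67108864

Answer: 300540195/67108864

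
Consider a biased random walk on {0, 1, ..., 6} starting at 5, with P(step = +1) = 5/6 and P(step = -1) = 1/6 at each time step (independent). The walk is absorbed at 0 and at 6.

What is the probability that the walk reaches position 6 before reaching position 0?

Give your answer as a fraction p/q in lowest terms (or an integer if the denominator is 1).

Answer: 3905/3906

Derivation:
Biased walk: p = 5/6, q = 1/6, r = q/p = 1/5
Gambler's ruin: P(hit 6 before 0 | start at 5) = (1 - r^a)/(1 - r^N)
r^5 = 1/3125; r^6 = 1/15625
P = (1 - 1/3125) / (1 - 1/15625) = 3124/3125 / 15624/15625 = 3905/3906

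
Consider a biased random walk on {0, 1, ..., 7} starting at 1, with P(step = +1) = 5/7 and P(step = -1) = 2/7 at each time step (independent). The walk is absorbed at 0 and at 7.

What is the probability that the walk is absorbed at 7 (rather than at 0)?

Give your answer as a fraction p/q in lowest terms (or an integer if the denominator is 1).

Biased walk: p = 5/7, q = 2/7, r = q/p = 2/5
Gambler's ruin: P(hit 7 before 0 | start at 1) = (1 - r^a)/(1 - r^N)
r^1 = 2/5; r^7 = 128/78125
P = (1 - 2/5) / (1 - 128/78125) = 3/5 / 77997/78125 = 15625/25999

Answer: 15625/25999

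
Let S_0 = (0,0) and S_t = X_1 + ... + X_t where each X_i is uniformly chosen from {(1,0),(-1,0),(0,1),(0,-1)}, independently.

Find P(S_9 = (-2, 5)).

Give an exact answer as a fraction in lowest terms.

Answer: 189/65536

Derivation:
Let h be the number of horizontal steps (so 9-h are vertical). To end at (-2,5) need (h-2)/2 right-steps and ((9-h)+5)/2 up-steps.
Sum over h with 2 ≤ h ≤ 4, h ≡ 0 (mod 2), 9-h ≡ 1 (mod 2):
h=2: C(9,2)·C(2,0)·C(7,6) = 36·1·7 = 252
h=4: C(9,4)·C(4,1)·C(5,5) = 126·4·1 = 504
Total favorable: 756
Total paths: 4^9 = 262144
P = 756/262144 = 189/65536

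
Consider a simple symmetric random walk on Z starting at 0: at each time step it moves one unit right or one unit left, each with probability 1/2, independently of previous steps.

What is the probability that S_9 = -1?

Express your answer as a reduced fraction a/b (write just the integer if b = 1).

To reach position -1 after 9 steps: need 4 steps of +1 and 5 of -1.
Favorable paths: C(9,4) = 126
Total paths: 2^9 = 512
P = 126/512 = 63/256

Answer: 63/256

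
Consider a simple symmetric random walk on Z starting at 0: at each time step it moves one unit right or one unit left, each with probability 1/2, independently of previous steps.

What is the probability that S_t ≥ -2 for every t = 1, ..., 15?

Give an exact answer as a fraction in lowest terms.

Answer: 17875/32768

Derivation:
Let f(t,s) = #length-t paths at position s with S_1..S_t all ≥ -2.
f(t,s) = f(t-1,s-1) + f(t-1,s+1) for s ≥ -2; f(t,s) = 0 for s < -2.
t=0: f(0,0)=1
t=1: f(1,-1)=1 f(1,1)=1
t=2: f(2,-2)=1 f(2,0)=2 f(2,2)=1
t=3: f(3,-1)=3 f(3,1)=3 f(3,3)=1
t=4: f(4,-2)=3 f(4,0)=6 f(4,2)=4 f(4,4)=1
t=5: f(5,-1)=9 f(5,1)=10 f(5,3)=5 f(5,5)=1
t=6: f(6,-2)=9 f(6,0)=19 f(6,2)=15 f(6,4)=6 f(6,6)=1
t=7: f(7,-1)=28 f(7,1)=34 f(7,3)=21 f(7,5)=7 f(7,7)=1
t=8: f(8,-2)=28 f(8,0)=62 f(8,2)=55 f(8,4)=28 f(8,6)=8 f(8,8)=1
t=9: f(9,-1)=90 f(9,1)=117 f(9,3)=83 f(9,5)=36 f(9,7)=9 f(9,9)=1
t=10: f(10,-2)=90 f(10,0)=207 f(10,2)=200 f(10,4)=119 f(10,6)=45 f(10,8)=10 f(10,10)=1
t=11: f(11,-1)=297 f(11,1)=407 f(11,3)=319 f(11,5)=164 f(11,7)=55 f(11,9)=11 f(11,11)=1
t=12: f(12,-2)=297 f(12,0)=704 f(12,2)=726 f(12,4)=483 f(12,6)=219 f(12,8)=66 f(12,10)=12 f(12,12)=1
t=13: f(13,-1)=1001 f(13,1)=1430 f(13,3)=1209 f(13,5)=702 f(13,7)=285 f(13,9)=78 f(13,11)=13 f(13,13)=1
t=14: f(14,-2)=1001 f(14,0)=2431 f(14,2)=2639 f(14,4)=1911 f(14,6)=987 f(14,8)=363 f(14,10)=91 f(14,12)=14 f(14,14)=1
t=15: f(15,-1)=3432 f(15,1)=5070 f(15,3)=4550 f(15,5)=2898 f(15,7)=1350 f(15,9)=454 f(15,11)=105 f(15,13)=15 f(15,15)=1
Σ_s f(15,s) = 17875
P = 17875/32768 = 17875/32768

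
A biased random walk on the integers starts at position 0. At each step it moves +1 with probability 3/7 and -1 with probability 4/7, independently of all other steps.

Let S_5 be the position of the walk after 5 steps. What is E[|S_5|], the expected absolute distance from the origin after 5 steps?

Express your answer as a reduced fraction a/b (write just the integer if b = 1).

Answer: 4685/2401

Derivation:
S_5 takes values m ≡ 1 (mod 2) with |m| ≤ 5; P(S_5=m) = C(5,(5+m)/2) · (3/7)^((5+m)/2) · (4/7)^((5-m)/2).
Distribution: P(S=-5)=1024/16807, P(S=-3)=3840/16807, P(S=-1)=5760/16807, P(S=1)=4320/16807, P(S=3)=1620/16807, P(S=5)=243/16807
E[|S_5|] = Σ_m |m|·P(S_5=m) = 4685/2401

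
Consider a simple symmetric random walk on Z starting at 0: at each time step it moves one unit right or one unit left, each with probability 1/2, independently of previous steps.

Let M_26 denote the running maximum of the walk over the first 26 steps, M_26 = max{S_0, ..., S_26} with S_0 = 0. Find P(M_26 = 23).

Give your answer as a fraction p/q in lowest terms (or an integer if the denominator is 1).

Let M_26 = max(S_0,...,S_26). Use the reflection principle: for j ≥ 1, #{paths with M_26 ≥ j} = #{S_26 ≥ j} + #{S_26 ≥ j+1}.
By reflection, #{M_26 ≥ 23} = #{S_26 ≥ 23} + #{S_26 ≥ 24} = 27 + 27 = 54.
#{M_26 ≥ 24} = #{S_26 ≥ 24} + #{S_26 ≥ 25} = 27 + 1 = 28.
#{M_26 = 23} = 54 - 28 = 26.
P(M_26 = 23) = 26/67108864 = 13/33554432

Answer: 13/33554432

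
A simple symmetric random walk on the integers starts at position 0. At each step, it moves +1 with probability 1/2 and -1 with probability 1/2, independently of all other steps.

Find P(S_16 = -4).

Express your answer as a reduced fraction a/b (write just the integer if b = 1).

Answer: 1001/8192

Derivation:
To reach position -4 after 16 steps: need 6 steps of +1 and 10 of -1.
Favorable paths: C(16,6) = 8008
Total paths: 2^16 = 65536
P = 8008/65536 = 1001/8192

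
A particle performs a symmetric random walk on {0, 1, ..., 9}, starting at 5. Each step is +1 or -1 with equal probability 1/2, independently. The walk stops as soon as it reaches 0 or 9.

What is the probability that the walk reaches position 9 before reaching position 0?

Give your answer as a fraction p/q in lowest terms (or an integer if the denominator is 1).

Answer: 5/9

Derivation:
Symmetric walk (p = 1/2): the harmonic-function argument gives P(hit 9 before 0 | start at 5) = a/N.
P = 5/9 = 5/9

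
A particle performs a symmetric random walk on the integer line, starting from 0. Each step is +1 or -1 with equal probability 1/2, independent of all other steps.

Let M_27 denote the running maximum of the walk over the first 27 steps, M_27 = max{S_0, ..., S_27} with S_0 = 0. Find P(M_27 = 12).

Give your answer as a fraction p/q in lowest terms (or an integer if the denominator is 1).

Answer: 444015/67108864

Derivation:
Let M_27 = max(S_0,...,S_27). Use the reflection principle: for j ≥ 1, #{paths with M_27 ≥ j} = #{S_27 ≥ j} + #{S_27 ≥ j+1}.
By reflection, #{M_27 ≥ 12} = #{S_27 ≥ 12} + #{S_27 ≥ 13} = 1285624 + 1285624 = 2571248.
#{M_27 ≥ 13} = #{S_27 ≥ 13} + #{S_27 ≥ 14} = 1285624 + 397594 = 1683218.
#{M_27 = 12} = 2571248 - 1683218 = 888030.
P(M_27 = 12) = 888030/134217728 = 444015/67108864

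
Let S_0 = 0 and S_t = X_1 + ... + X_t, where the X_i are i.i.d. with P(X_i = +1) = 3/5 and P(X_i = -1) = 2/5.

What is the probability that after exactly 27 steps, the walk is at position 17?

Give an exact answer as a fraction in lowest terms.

To reach position 17 after 27 steps: need 22 steps of +1 and 5 steps of -1.
Number of such sequences: C(27,22) = 80730
Each has probability (3/5)^22 · (2/5)^5 = 1004193907488/7450580596923828125
P = 80730 · 1004193907488/7450580596923828125 = 16213714830301248/1490116119384765625

Answer: 16213714830301248/1490116119384765625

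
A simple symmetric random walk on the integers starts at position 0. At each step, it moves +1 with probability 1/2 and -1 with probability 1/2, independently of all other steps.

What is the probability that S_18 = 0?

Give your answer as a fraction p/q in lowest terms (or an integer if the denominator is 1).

To reach position 0 after 18 steps: need 9 steps of +1 and 9 of -1.
Favorable paths: C(18,9) = 48620
Total paths: 2^18 = 262144
P = 48620/262144 = 12155/65536

Answer: 12155/65536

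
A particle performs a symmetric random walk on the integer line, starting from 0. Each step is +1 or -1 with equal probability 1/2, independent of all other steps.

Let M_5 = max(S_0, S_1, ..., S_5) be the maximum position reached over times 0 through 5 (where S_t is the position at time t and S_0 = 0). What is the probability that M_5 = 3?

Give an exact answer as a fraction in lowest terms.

Answer: 5/32

Derivation:
Let M_5 = max(S_0,...,S_5). Use the reflection principle: for j ≥ 1, #{paths with M_5 ≥ j} = #{S_5 ≥ j} + #{S_5 ≥ j+1}.
By reflection, #{M_5 ≥ 3} = #{S_5 ≥ 3} + #{S_5 ≥ 4} = 6 + 1 = 7.
#{M_5 ≥ 4} = #{S_5 ≥ 4} + #{S_5 ≥ 5} = 1 + 1 = 2.
#{M_5 = 3} = 7 - 2 = 5.
P(M_5 = 3) = 5/32 = 5/32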